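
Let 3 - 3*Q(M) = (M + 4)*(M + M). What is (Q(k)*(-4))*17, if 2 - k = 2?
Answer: -68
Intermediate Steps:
k = 0 (k = 2 - 1*2 = 2 - 2 = 0)
Q(M) = 1 - 2*M*(4 + M)/3 (Q(M) = 1 - (M + 4)*(M + M)/3 = 1 - (4 + M)*2*M/3 = 1 - 2*M*(4 + M)/3)
(Q(k)*(-4))*17 = ((1 - 8/3*0 - ⅔*0²)*(-4))*17 = ((1 + 0 - ⅔*0)*(-4))*17 = ((1 + 0 + 0)*(-4))*17 = (1*(-4))*17 = -4*17 = -68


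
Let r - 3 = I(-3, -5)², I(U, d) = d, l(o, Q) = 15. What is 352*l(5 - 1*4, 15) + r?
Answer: 5308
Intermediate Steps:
r = 28 (r = 3 + (-5)² = 3 + 25 = 28)
352*l(5 - 1*4, 15) + r = 352*15 + 28 = 5280 + 28 = 5308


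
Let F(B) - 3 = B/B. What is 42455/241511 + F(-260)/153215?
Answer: 6505708869/37003107865 ≈ 0.17582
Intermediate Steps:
F(B) = 4 (F(B) = 3 + B/B = 3 + 1 = 4)
42455/241511 + F(-260)/153215 = 42455/241511 + 4/153215 = 6505708869/37003107865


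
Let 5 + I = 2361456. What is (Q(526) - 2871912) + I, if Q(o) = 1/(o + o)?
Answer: -537004971/1052 ≈ -5.1046e+5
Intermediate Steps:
I = 2361451 (I = -5 + 2361456 = 2361451)
Q(o) = 1/(2*o)
(Q(526) - 2871912) + I = ((½)/526 - 2871912) + 2361451 = ((½)*(1/526) - 2871912) + 2361451 = (1/1052 - 2871912) + 2361451 = -3021251423/1052 + 2361451 = -537004971/1052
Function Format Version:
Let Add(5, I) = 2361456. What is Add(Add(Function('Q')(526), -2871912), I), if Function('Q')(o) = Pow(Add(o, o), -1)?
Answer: Rational(-537004971, 1052) ≈ -5.1046e+5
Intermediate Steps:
I = 2361451 (I = Add(-5, 2361456) = 2361451)
Function('Q')(o) = Mul(Rational(1, 2), Pow(o, -1)) (Function('Q')(o) = Pow(Mul(2, o), -1) = Mul(Rational(1, 2), Pow(o, -1)))
Add(Add(Function('Q')(526), -2871912), I) = Add(Add(Mul(Rational(1, 2), Pow(526, -1)), -2871912), 2361451) = Add(Add(Mul(Rational(1, 2), Rational(1, 526)), -2871912), 2361451) = Add(Add(Rational(1, 1052), -2871912), 2361451) = Add(Rational(-3021251423, 1052), 2361451) = Rational(-537004971, 1052)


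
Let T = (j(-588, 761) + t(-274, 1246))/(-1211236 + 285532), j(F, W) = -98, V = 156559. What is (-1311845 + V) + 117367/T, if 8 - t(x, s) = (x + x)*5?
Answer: -55854304634/1325 ≈ -4.2154e+7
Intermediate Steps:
t(x, s) = 8 - 10*x (t(x, s) = 8 - (x + x)*5 = 8 - 2*x*5 = 8 - 10*x)
T = -1325/462852 (T = (-98 + (8 - 10*(-274)))/(-1211236 + 285532) = (-98 + (8 + 2740))/(-925704) = (-98 + 2748)*(-1/925704) = 2650*(-1/925704) = -1325/462852 ≈ -0.0028627)
(-1311845 + V) + 117367/T = (-1311845 + 156559) + 117367/(-1325/462852) = -1155286 + 117367*(-462852/1325) = -1155286 - 54323550684/1325 = -55854304634/1325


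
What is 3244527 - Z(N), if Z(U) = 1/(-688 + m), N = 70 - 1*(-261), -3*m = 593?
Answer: 8620708242/2657 ≈ 3.2445e+6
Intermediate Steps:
m = -593/3 (m = -⅓*593 = -593/3 ≈ -197.67)
N = 331 (N = 70 + 261 = 331)
Z(U) = -3/2657 (Z(U) = 1/(-688 - 593/3) = 1/(-2657/3) = -3/2657)
3244527 - Z(N) = 3244527 - 1*(-3/2657) = 3244527 + 3/2657 = 8620708242/2657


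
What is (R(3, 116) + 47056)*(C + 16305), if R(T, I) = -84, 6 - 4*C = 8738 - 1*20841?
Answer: 908074447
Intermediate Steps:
C = 12109/4 (C = 3/2 - (8738 - 1*20841)/4 = 3/2 - (8738 - 20841)/4 = 3/2 - 1/4*(-12103) = 3/2 + 12103/4 = 12109/4 ≈ 3027.3)
(R(3, 116) + 47056)*(C + 16305) = (-84 + 47056)*(12109/4 + 16305) = 46972*(77329/4) = 908074447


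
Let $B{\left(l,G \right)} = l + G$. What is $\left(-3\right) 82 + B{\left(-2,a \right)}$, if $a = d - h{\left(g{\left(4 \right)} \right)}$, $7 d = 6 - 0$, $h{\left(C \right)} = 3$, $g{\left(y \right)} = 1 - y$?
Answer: $- \frac{1751}{7} \approx -250.14$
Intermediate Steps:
$d = \frac{6}{7}$ ($d = \frac{6 - 0}{7} = \frac{6 + 0}{7} = \frac{1}{7} \cdot 6 = \frac{6}{7} \approx 0.85714$)
$a = - \frac{15}{7}$ ($a = \frac{6}{7} - 3 = - \frac{15}{7} \approx -2.1429$)
$B{\left(l,G \right)} = G + l$
$\left(-3\right) 82 + B{\left(-2,a \right)} = \left(-3\right) 82 - \frac{29}{7} = -246 - \frac{29}{7} = - \frac{1751}{7}$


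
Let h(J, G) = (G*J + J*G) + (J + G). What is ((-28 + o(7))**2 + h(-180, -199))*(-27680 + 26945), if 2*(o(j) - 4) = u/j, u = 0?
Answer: -52800195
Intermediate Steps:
h(J, G) = G + J + 2*G*J (h(J, G) = (G*J + G*J) + (G + J) = 2*G*J + (G + J) = G + J + 2*G*J)
o(j) = 4 (o(j) = 4 + (0/j)/2 = 4 + (1/2)*0 = 4 + 0 = 4)
((-28 + o(7))**2 + h(-180, -199))*(-27680 + 26945) = ((-28 + 4)**2 + (-199 - 180 + 2*(-199)*(-180)))*(-27680 + 26945) = ((-24)**2 + (-199 - 180 + 71640))*(-735) = (576 + 71261)*(-735) = 71837*(-735) = -52800195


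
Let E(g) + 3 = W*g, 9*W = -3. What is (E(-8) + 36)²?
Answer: 11449/9 ≈ 1272.1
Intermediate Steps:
W = -⅓ (W = (⅑)*(-3) = -⅓ ≈ -0.33333)
E(g) = -3 - g/3
(E(-8) + 36)² = ((-3 - ⅓*(-8)) + 36)² = ((-3 + 8/3) + 36)² = (-⅓ + 36)² = (107/3)² = 11449/9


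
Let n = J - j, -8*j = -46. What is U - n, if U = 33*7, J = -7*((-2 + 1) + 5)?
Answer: 1059/4 ≈ 264.75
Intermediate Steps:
j = 23/4 (j = -⅛*(-46) = 23/4 ≈ 5.7500)
J = -28 (J = -7*(-1 + 5) = -7*4 = -28)
U = 231
n = -135/4 (n = -28 - 1*23/4 = -28 - 23/4 = -135/4 ≈ -33.750)
U - n = 231 - 1*(-135/4) = 231 + 135/4 = 1059/4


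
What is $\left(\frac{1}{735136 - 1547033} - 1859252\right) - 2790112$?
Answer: $- \frac{3774804683509}{811897} \approx -4.6494 \cdot 10^{6}$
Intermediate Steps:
$\left(\frac{1}{735136 - 1547033} - 1859252\right) - 2790112 = \left(\frac{1}{-811897} - 1859252\right) - 2790112 = \left(- \frac{1}{811897} - 1859252\right) - 2790112 = - \frac{1509521121045}{811897} - 2790112 = - \frac{3774804683509}{811897}$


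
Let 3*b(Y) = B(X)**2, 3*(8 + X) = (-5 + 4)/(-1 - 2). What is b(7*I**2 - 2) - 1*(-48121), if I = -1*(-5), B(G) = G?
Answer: 11698444/243 ≈ 48142.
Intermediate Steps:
X = -71/9 (X = -8 + ((-5 + 4)/(-1 - 2))/3 = -8 + (-1/(-3))/3 = -8 + (-1*(-1/3))/3 = -8 + (1/3)*(1/3) = -8 + 1/9 = -71/9 ≈ -7.8889)
I = 5
b(Y) = 5041/243 (b(Y) = (-71/9)**2/3 = (1/3)*(5041/81) = 5041/243)
b(7*I**2 - 2) - 1*(-48121) = 5041/243 - 1*(-48121) = 5041/243 + 48121 = 11698444/243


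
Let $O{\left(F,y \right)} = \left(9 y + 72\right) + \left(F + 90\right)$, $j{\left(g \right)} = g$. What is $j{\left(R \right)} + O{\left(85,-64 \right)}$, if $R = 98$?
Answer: $-231$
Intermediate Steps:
$O{\left(F,y \right)} = 162 + F + 9 y$ ($O{\left(F,y \right)} = \left(72 + 9 y\right) + \left(90 + F\right) = 162 + F + 9 y$)
$j{\left(R \right)} + O{\left(85,-64 \right)} = 98 + \left(162 + 85 + 9 \left(-64\right)\right) = 98 + \left(162 + 85 - 576\right) = 98 - 329 = -231$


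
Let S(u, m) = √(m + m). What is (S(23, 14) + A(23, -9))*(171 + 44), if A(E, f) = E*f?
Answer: -44505 + 430*√7 ≈ -43367.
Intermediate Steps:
S(u, m) = √2*√m (S(u, m) = √(2*m) = √2*√m)
(S(23, 14) + A(23, -9))*(171 + 44) = (√2*√14 + 23*(-9))*(171 + 44) = (2*√7 - 207)*215 = (-207 + 2*√7)*215 = -44505 + 430*√7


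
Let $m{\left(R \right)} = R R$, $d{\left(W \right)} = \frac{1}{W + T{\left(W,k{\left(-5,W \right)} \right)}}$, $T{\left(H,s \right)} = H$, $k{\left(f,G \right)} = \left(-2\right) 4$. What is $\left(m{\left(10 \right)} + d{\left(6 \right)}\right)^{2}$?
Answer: $\frac{1442401}{144} \approx 10017.0$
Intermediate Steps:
$k{\left(f,G \right)} = -8$
$d{\left(W \right)} = \frac{1}{2 W}$ ($d{\left(W \right)} = \frac{1}{W + W} = \frac{1}{2 W}$)
$m{\left(R \right)} = R^{2}$
$\left(m{\left(10 \right)} + d{\left(6 \right)}\right)^{2} = \left(10^{2} + \frac{1}{2 \cdot 6}\right)^{2} = \left(100 + \frac{1}{2} \cdot \frac{1}{6}\right)^{2} = \left(100 + \frac{1}{12}\right)^{2} = \left(\frac{1201}{12}\right)^{2} = \frac{1442401}{144}$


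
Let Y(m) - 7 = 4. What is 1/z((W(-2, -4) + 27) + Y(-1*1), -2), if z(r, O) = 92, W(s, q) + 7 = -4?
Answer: 1/92 ≈ 0.010870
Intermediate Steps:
W(s, q) = -11 (W(s, q) = -7 - 4 = -11)
Y(m) = 11 (Y(m) = 7 + 4 = 11)
1/z((W(-2, -4) + 27) + Y(-1*1), -2) = 1/92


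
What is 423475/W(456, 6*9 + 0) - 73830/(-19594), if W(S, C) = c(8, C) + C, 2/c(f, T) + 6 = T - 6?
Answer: 17433274920/2223919 ≈ 7839.0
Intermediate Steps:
c(f, T) = 2/(-12 + T) (c(f, T) = 2/(-6 + (T - 6)) = 2/(-6 + (-6 + T)) = 2/(-12 + T))
W(S, C) = C + 2/(-12 + C) (W(S, C) = 2/(-12 + C) + C = C + 2/(-12 + C))
423475/W(456, 6*9 + 0) - 73830/(-19594) = 423475/(((2 + (6*9 + 0)*(-12 + (6*9 + 0)))/(-12 + (6*9 + 0)))) - 73830/(-19594) = 423475/(((2 + (54 + 0)*(-12 + (54 + 0)))/(-12 + (54 + 0)))) - 73830*(-1/19594) = 423475/(((2 + 54*(-12 + 54))/(-12 + 54))) + 36915/9797 = 423475/(((2 + 54*42)/42)) + 36915/9797 = 423475/(((2 + 2268)/42)) + 36915/9797 = 423475/(((1/42)*2270)) + 36915/9797 = 423475/(1135/21) + 36915/9797 = 423475*(21/1135) + 36915/9797 = 1778595/227 + 36915/9797 = 17433274920/2223919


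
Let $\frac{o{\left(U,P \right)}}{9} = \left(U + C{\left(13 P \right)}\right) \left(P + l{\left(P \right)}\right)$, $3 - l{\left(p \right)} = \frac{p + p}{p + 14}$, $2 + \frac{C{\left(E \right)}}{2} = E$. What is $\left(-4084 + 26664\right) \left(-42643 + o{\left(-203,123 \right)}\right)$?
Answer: $\frac{10210938221540}{137} \approx 7.4532 \cdot 10^{10}$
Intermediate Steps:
$C{\left(E \right)} = -4 + 2 E$
$l{\left(p \right)} = 3 - \frac{2 p}{14 + p}$ ($l{\left(p \right)} = 3 - \frac{p + p}{p + 14} = 3 - \frac{2 p}{14 + p}$)
$o{\left(U,P \right)} = 9 \left(P + \frac{42 + P}{14 + P}\right) \left(-4 + U + 26 P\right)$ ($o{\left(U,P \right)} = 9 \left(U + \left(-4 + 2 \cdot 13 P\right)\right) \left(P + \frac{42 + P}{14 + P}\right) = 9 \left(U + \left(-4 + 26 P\right)\right) \left(P + \frac{42 + P}{14 + P}\right) = 9 \left(-4 + U + 26 P\right) \left(P + \frac{42 + P}{14 + P}\right) = 9 \left(P + \frac{42 + P}{14 + P}\right) \left(-4 + U + 26 P\right)$)
$\left(-4084 + 26664\right) \left(-42643 + o{\left(-203,123 \right)}\right) = \left(-4084 + 26664\right) \left(-42643 + \frac{9 \left(- 203 \left(42 + 123\right) + 2 \left(-2 + 13 \cdot 123\right) \left(42 + 123\right) + 123 \left(14 + 123\right) \left(-4 - 203 + 26 \cdot 123\right)\right)}{14 + 123}\right) = 22580 \left(-42643 + \frac{9 \left(\left(-203\right) 165 + 2 \left(-2 + 1599\right) 165 + 123 \cdot 137 \left(-4 - 203 + 3198\right)\right)}{137}\right) = 22580 \left(-42643 + 9 \cdot \frac{1}{137} \left(-33495 + 2 \cdot 1597 \cdot 165 + 123 \cdot 137 \cdot 2991\right)\right) = 22580 \left(-42643 + 9 \cdot \frac{1}{137} \left(-33495 + 527010 + 50401341\right)\right) = 22580 \left(-42643 + 9 \cdot \frac{1}{137} \cdot 50894856\right) = 22580 \left(-42643 + \frac{458053704}{137}\right) = 22580 \cdot \frac{452211613}{137} = \frac{10210938221540}{137}$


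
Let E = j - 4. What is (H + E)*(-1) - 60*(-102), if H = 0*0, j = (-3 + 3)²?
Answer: 6124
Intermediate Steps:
j = 0 (j = 0² = 0)
H = 0
E = -4 (E = 0 - 4 = -4)
(H + E)*(-1) - 60*(-102) = (0 - 4)*(-1) - 60*(-102) = -4*(-1) + 6120 = 4 + 6120 = 6124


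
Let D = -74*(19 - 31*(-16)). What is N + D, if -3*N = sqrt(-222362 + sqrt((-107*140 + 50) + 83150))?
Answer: -38110 - I*sqrt(222362 - 6*sqrt(1895))/3 ≈ -38110.0 - 157.09*I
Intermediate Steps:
D = -38110 (D = -74*(19 + 496) = -74*515 = -38110)
N = -sqrt(-222362 + 6*sqrt(1895))/3 (N = -sqrt(-222362 + sqrt((-107*140 + 50) + 83150))/3 = -sqrt(-222362 + sqrt((-14980 + 50) + 83150))/3 = -sqrt(-222362 + sqrt(-14930 + 83150))/3 = -sqrt(-222362 + sqrt(68220))/3 = -sqrt(-222362 + 6*sqrt(1895))/3 ≈ -157.09*I)
N + D = -I*sqrt(222362 - 6*sqrt(1895))/3 - 38110 = -38110 - I*sqrt(222362 - 6*sqrt(1895))/3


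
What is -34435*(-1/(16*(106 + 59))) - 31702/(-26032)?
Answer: 12251315/859056 ≈ 14.261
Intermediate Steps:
-34435*(-1/(16*(106 + 59))) - 31702/(-26032) = -34435/((-16*165)) - 31702*(-1/26032) = -34435/(-2640) + 15851/13016 = -34435*(-1/2640) + 15851/13016 = 6887/528 + 15851/13016 = 12251315/859056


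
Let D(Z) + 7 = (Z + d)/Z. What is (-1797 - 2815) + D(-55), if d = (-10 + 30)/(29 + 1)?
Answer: -761972/165 ≈ -4618.0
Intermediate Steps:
d = 2/3 (d = 20/30 = 20*(1/30) = 2/3 ≈ 0.66667)
D(Z) = -7 + (2/3 + Z)/Z (D(Z) = -7 + (Z + 2/3)/Z = -7 + (2/3 + Z)/Z)
(-1797 - 2815) + D(-55) = (-1797 - 2815) + (-6 + (2/3)/(-55)) = -4612 + (-6 + (2/3)*(-1/55)) = -4612 + (-6 - 2/165) = -4612 - 992/165 = -761972/165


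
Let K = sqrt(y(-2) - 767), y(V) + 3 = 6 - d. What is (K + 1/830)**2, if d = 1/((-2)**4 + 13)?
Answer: -15263957271/19978100 + I*sqrt(642553)/12035 ≈ -764.03 + 0.066605*I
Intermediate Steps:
d = 1/29 (d = 1/(16 + 13) = 1/29 ≈ 0.034483)
y(V) = 86/29 (y(V) = -3 + (6 - 1*1/29) = -3 + (6 - 1/29) = -3 + 173/29 = 86/29)
K = I*sqrt(642553)/29 (K = sqrt(86/29 - 767) = sqrt(-22157/29) = I*sqrt(642553)/29 ≈ 27.641*I)
(K + 1/830)**2 = (I*sqrt(642553)/29 + 1/830)**2 = (1/830 + I*sqrt(642553)/29)**2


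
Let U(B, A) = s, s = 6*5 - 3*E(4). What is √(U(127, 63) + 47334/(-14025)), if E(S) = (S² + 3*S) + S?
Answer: 2*I*√15162334/935 ≈ 8.3292*I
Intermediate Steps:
E(S) = S² + 4*S
s = -66 (s = 6*5 - 12*(4 + 4) = 30 - 12*8 = 30 - 3*32 = 30 - 96 = -66)
U(B, A) = -66
√(U(127, 63) + 47334/(-14025)) = √(-66 + 47334/(-14025)) = √(-66 + 47334*(-1/14025)) = √(-66 - 15778/4675) = √(-324328/4675) = 2*I*√15162334/935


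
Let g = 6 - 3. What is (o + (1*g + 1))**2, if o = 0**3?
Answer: 16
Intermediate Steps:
g = 3
o = 0
(o + (1*g + 1))**2 = (0 + (1*3 + 1))**2 = (0 + (3 + 1))**2 = (0 + 4)**2 = 4**2 = 16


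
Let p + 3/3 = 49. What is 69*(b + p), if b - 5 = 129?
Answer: 12558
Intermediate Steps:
b = 134 (b = 5 + 129 = 134)
p = 48 (p = -1 + 49 = 48)
69*(b + p) = 69*(134 + 48) = 69*182 = 12558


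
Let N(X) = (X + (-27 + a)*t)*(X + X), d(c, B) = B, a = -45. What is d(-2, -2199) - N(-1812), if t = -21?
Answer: -1089399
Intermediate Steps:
N(X) = 2*X*(1512 + X) (N(X) = (X + (-27 - 45)*(-21))*(X + X) = (X - 72*(-21))*(2*X) = (X + 1512)*(2*X) = (1512 + X)*(2*X) = 2*X*(1512 + X))
d(-2, -2199) - N(-1812) = -2199 - 2*(-1812)*(1512 - 1812) = -2199 - 2*(-1812)*(-300) = -2199 - 1*1087200 = -2199 - 1087200 = -1089399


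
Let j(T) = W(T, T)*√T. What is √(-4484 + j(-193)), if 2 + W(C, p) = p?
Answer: √(-4484 - 195*I*√193) ≈ 19.427 - 69.724*I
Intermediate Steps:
W(C, p) = -2 + p
j(T) = √T*(-2 + T) (j(T) = (-2 + T)*√T = √T*(-2 + T))
√(-4484 + j(-193)) = √(-4484 + √(-193)*(-2 - 193)) = √(-4484 + (I*√193)*(-195)) = √(-4484 - 195*I*√193)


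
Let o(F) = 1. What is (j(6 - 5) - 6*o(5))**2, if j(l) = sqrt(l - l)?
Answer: 36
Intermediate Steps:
j(l) = 0 (j(l) = sqrt(0) = 0)
(j(6 - 5) - 6*o(5))**2 = (0 - 6*1)**2 = (0 - 6)**2 = (-6)**2 = 36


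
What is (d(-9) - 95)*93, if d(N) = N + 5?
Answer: -9207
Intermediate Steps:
d(N) = 5 + N
(d(-9) - 95)*93 = ((5 - 9) - 95)*93 = (-4 - 95)*93 = -99*93 = -9207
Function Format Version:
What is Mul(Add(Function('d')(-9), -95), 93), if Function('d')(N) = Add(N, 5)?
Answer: -9207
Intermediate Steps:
Function('d')(N) = Add(5, N)
Mul(Add(Function('d')(-9), -95), 93) = Mul(Add(Add(5, -9), -95), 93) = Mul(Add(-4, -95), 93) = Mul(-99, 93) = -9207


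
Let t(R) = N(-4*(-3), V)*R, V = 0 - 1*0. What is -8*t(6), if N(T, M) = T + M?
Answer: -576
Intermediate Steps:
V = 0 (V = 0 + 0 = 0)
N(T, M) = M + T
t(R) = 12*R (t(R) = (0 - 4*(-3))*R = (0 + 12)*R = 12*R)
-8*t(6) = -96*6 = -8*72 = -576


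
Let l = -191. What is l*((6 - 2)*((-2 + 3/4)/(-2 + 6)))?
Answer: 955/4 ≈ 238.75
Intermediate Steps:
l*((6 - 2)*((-2 + 3/4)/(-2 + 6))) = -191*(6 - 2)*(-2 + 3/4)/(-2 + 6) = -764*(-2 + 3*(¼))/4 = -764*(-2 + ¾)/4 = -764*(¼)*(-5/4) = -764*(-5)/16 = -191*(-5/4) = 955/4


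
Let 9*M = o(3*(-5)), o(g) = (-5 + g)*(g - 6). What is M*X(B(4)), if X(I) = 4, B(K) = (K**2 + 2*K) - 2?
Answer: 560/3 ≈ 186.67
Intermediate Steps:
o(g) = (-6 + g)*(-5 + g) (o(g) = (-5 + g)*(-6 + g) = (-6 + g)*(-5 + g))
B(K) = -2 + K**2 + 2*K
M = 140/3 (M = (30 + (3*(-5))**2 - 33*(-5))/9 = (30 + (-15)**2 - 11*(-15))/9 = (30 + 225 + 165)/9 = (1/9)*420 = 140/3 ≈ 46.667)
M*X(B(4)) = (140/3)*4 = 560/3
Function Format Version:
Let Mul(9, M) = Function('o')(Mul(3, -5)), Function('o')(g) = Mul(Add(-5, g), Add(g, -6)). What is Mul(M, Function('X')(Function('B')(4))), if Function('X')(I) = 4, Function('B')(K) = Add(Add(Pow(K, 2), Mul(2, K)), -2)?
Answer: Rational(560, 3) ≈ 186.67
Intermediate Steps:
Function('o')(g) = Mul(Add(-6, g), Add(-5, g)) (Function('o')(g) = Mul(Add(-5, g), Add(-6, g)) = Mul(Add(-6, g), Add(-5, g)))
Function('B')(K) = Add(-2, Pow(K, 2), Mul(2, K))
M = Rational(140, 3) (M = Mul(Rational(1, 9), Add(30, Pow(Mul(3, -5), 2), Mul(-11, Mul(3, -5)))) = Mul(Rational(1, 9), Add(30, Pow(-15, 2), Mul(-11, -15))) = Mul(Rational(1, 9), Add(30, 225, 165)) = Mul(Rational(1, 9), 420) = Rational(140, 3) ≈ 46.667)
Mul(M, Function('X')(Function('B')(4))) = Mul(Rational(140, 3), 4) = Rational(560, 3)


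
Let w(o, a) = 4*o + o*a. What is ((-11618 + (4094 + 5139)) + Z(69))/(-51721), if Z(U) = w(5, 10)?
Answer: 2315/51721 ≈ 0.044759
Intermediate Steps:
w(o, a) = 4*o + a*o
Z(U) = 70 (Z(U) = 5*(4 + 10) = 5*14 = 70)
((-11618 + (4094 + 5139)) + Z(69))/(-51721) = ((-11618 + (4094 + 5139)) + 70)/(-51721) = ((-11618 + 9233) + 70)*(-1/51721) = (-2385 + 70)*(-1/51721) = -2315*(-1/51721) = 2315/51721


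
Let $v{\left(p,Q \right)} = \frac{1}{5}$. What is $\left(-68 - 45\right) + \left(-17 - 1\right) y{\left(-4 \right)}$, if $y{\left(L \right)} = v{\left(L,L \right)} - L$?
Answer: $- \frac{943}{5} \approx -188.6$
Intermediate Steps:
$v{\left(p,Q \right)} = \frac{1}{5}$
$y{\left(L \right)} = \frac{1}{5} - L$
$\left(-68 - 45\right) + \left(-17 - 1\right) y{\left(-4 \right)} = \left(-68 - 45\right) + \left(-17 - 1\right) \left(\frac{1}{5} - -4\right) = \left(-68 - 45\right) - 18 \left(\frac{1}{5} + 4\right) = -113 - \frac{378}{5} = - \frac{943}{5}$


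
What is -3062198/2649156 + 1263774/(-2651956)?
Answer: -716796802127/439090321821 ≈ -1.6325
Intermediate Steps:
-3062198/2649156 + 1263774/(-2651956) = -3062198*1/2649156 + 1263774*(-1/2651956) = -1531099/1324578 - 631887/1325978 = -716796802127/439090321821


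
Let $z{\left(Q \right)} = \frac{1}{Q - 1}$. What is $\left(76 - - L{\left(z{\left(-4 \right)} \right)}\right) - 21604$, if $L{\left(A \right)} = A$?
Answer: $- \frac{107641}{5} \approx -21528.0$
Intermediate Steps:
$z{\left(Q \right)} = \frac{1}{-1 + Q}$
$\left(76 - - L{\left(z{\left(-4 \right)} \right)}\right) - 21604 = \left(76 - - \frac{1}{-1 - 4}\right) - 21604 = \left(76 - - \frac{1}{-5}\right) - 21604 = \left(76 - \left(-1\right) \left(- \frac{1}{5}\right)\right) - 21604 = \left(76 - \frac{1}{5}\right) - 21604 = \frac{379}{5} - 21604 = - \frac{107641}{5}$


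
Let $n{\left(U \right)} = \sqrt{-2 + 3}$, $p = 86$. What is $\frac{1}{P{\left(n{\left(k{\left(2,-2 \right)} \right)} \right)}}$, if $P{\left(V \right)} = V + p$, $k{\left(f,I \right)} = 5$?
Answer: $\frac{1}{87} \approx 0.011494$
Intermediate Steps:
$n{\left(U \right)} = 1$ ($n{\left(U \right)} = \sqrt{1} = 1$)
$P{\left(V \right)} = 86 + V$ ($P{\left(V \right)} = V + 86 = 86 + V$)
$\frac{1}{P{\left(n{\left(k{\left(2,-2 \right)} \right)} \right)}} = \frac{1}{86 + 1} = \frac{1}{87}$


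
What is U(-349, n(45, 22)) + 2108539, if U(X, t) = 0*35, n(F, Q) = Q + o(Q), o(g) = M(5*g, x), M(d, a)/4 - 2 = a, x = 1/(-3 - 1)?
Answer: 2108539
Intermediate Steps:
x = -¼ (x = 1/(-4) = -¼ ≈ -0.25000)
M(d, a) = 8 + 4*a
o(g) = 7 (o(g) = 8 + 4*(-¼) = 8 - 1 = 7)
n(F, Q) = 7 + Q (n(F, Q) = Q + 7 = 7 + Q)
U(X, t) = 0
U(-349, n(45, 22)) + 2108539 = 0 + 2108539 = 2108539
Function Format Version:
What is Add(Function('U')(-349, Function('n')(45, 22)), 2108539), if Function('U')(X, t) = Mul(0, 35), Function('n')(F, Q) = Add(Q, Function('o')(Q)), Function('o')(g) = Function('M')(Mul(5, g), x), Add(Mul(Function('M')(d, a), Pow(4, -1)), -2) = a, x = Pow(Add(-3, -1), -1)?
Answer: 2108539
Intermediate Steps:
x = Rational(-1, 4) (x = Pow(-4, -1) = Rational(-1, 4) ≈ -0.25000)
Function('M')(d, a) = Add(8, Mul(4, a))
Function('o')(g) = 7 (Function('o')(g) = Add(8, Mul(4, Rational(-1, 4))) = Add(8, -1) = 7)
Function('n')(F, Q) = Add(7, Q) (Function('n')(F, Q) = Add(Q, 7) = Add(7, Q))
Function('U')(X, t) = 0
Add(Function('U')(-349, Function('n')(45, 22)), 2108539) = Add(0, 2108539) = 2108539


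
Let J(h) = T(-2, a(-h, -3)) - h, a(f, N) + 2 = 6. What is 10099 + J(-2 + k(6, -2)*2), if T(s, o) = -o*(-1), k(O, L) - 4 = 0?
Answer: 10097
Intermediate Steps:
k(O, L) = 4 (k(O, L) = 4 + 0 = 4)
a(f, N) = 4 (a(f, N) = -2 + 6 = 4)
T(s, o) = o
J(h) = 4 - h
10099 + J(-2 + k(6, -2)*2) = 10099 + (4 - (-2 + 4*2)) = 10099 + (4 - (-2 + 8)) = 10099 + (4 - 1*6) = 10099 + (4 - 6) = 10099 - 2 = 10097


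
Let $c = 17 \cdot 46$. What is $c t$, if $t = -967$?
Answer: $-756194$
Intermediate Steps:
$c = 782$
$c t = 782 \left(-967\right) = -756194$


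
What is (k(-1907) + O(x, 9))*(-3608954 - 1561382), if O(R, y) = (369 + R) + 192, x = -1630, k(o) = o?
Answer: 15386919936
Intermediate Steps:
O(R, y) = 561 + R
(k(-1907) + O(x, 9))*(-3608954 - 1561382) = (-1907 + (561 - 1630))*(-3608954 - 1561382) = (-1907 - 1069)*(-5170336) = -2976*(-5170336) = 15386919936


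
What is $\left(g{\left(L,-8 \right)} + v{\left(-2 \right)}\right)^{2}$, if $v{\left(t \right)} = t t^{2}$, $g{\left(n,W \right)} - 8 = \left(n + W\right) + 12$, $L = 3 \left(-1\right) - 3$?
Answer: $4$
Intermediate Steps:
$L = -6$ ($L = -3 - 3 = -6$)
$g{\left(n,W \right)} = 20 + W + n$ ($g{\left(n,W \right)} = 8 + \left(\left(n + W\right) + 12\right) = 8 + \left(\left(W + n\right) + 12\right) = 8 + \left(12 + W + n\right) = 20 + W + n$)
$v{\left(t \right)} = t^{3}$
$\left(g{\left(L,-8 \right)} + v{\left(-2 \right)}\right)^{2} = \left(\left(20 - 8 - 6\right) + \left(-2\right)^{3}\right)^{2} = \left(6 - 8\right)^{2} = \left(-2\right)^{2} = 4$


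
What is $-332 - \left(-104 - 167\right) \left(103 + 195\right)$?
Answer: $80426$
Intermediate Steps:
$-332 - \left(-104 - 167\right) \left(103 + 195\right) = -332 - \left(-271\right) 298 = -332 - -80758 = -332 + 80758 = 80426$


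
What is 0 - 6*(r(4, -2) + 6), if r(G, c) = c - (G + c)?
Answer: -12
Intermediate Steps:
r(G, c) = -G (r(G, c) = c + (-G - c) = -G)
0 - 6*(r(4, -2) + 6) = 0 - 6*(-1*4 + 6) = 0 - 6*(-4 + 6) = 0 - 6*2 = 0 - 12 = -12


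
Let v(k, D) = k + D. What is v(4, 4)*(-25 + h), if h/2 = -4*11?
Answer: -904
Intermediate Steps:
h = -88 (h = 2*(-4*11) = 2*(-44) = -88)
v(k, D) = D + k
v(4, 4)*(-25 + h) = (4 + 4)*(-25 - 88) = 8*(-113) = -904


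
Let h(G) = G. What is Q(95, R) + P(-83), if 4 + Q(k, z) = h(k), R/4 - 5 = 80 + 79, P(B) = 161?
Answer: 252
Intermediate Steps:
R = 656 (R = 20 + 4*(80 + 79) = 20 + 4*159 = 20 + 636 = 656)
Q(k, z) = -4 + k
Q(95, R) + P(-83) = (-4 + 95) + 161 = 91 + 161 = 252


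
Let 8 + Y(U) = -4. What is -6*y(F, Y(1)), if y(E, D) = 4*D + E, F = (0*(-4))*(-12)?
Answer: 288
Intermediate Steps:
Y(U) = -12 (Y(U) = -8 - 4 = -12)
F = 0 (F = 0*(-12) = 0)
y(E, D) = E + 4*D
-6*y(F, Y(1)) = -6*(0 + 4*(-12)) = -6*(0 - 48) = -6*(-48) = 288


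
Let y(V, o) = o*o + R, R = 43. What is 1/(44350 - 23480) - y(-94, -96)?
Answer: -193235329/20870 ≈ -9259.0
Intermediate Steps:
y(V, o) = 43 + o² (y(V, o) = o*o + 43 = o² + 43 = 43 + o²)
1/(44350 - 23480) - y(-94, -96) = 1/(44350 - 23480) - (43 + (-96)²) = 1/20870 - (43 + 9216) = 1/20870 - 1*9259 = 1/20870 - 9259 = -193235329/20870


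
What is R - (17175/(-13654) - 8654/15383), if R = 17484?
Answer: 3672712668029/210039482 ≈ 17486.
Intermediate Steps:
R - (17175/(-13654) - 8654/15383) = 17484 - (17175/(-13654) - 8654/15383) = 17484 - (17175*(-1/13654) - 8654*1/15383) = 17484 - (-17175/13654 - 8654/15383) = 17484 - 1*(-382364741/210039482) = 17484 + 382364741/210039482 = 3672712668029/210039482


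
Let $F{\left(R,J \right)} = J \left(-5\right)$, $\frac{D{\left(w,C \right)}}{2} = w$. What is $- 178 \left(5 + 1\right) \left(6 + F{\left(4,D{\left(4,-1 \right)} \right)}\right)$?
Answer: $36312$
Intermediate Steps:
$D{\left(w,C \right)} = 2 w$
$F{\left(R,J \right)} = - 5 J$
$- 178 \left(5 + 1\right) \left(6 + F{\left(4,D{\left(4,-1 \right)} \right)}\right) = - 178 \left(5 + 1\right) \left(6 - 5 \cdot 2 \cdot 4\right) = - 178 \cdot 6 \left(6 - 40\right) = - 178 \cdot 6 \left(-34\right) = \left(-178\right) \left(-204\right) = 36312$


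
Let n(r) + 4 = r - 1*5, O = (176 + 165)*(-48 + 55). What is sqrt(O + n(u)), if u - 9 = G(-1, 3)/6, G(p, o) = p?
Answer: sqrt(85926)/6 ≈ 48.855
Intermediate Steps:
O = 2387 (O = 341*7 = 2387)
u = 53/6 (u = 9 - 1/6 = 53/6 ≈ 8.8333)
n(r) = -9 + r (n(r) = -4 + (r - 1*5) = -4 + (r - 5) = -4 + (-5 + r) = -9 + r)
sqrt(O + n(u)) = sqrt(2387 + (-9 + 53/6)) = sqrt(2387 - 1/6) = sqrt(14321/6) = sqrt(85926)/6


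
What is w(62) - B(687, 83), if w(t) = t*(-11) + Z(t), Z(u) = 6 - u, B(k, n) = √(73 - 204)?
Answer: -738 - I*√131 ≈ -738.0 - 11.446*I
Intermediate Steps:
B(k, n) = I*√131 (B(k, n) = √(-131) = I*√131)
w(t) = 6 - 12*t (w(t) = t*(-11) + (6 - t) = -11*t + (6 - t) = 6 - 12*t)
w(62) - B(687, 83) = (6 - 12*62) - I*√131 = (6 - 744) - I*√131 = -738 - I*√131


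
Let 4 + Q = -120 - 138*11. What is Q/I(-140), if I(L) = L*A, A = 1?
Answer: 821/70 ≈ 11.729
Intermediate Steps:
Q = -1642 (Q = -4 + (-120 - 138*11) = -4 + (-120 - 1518) = -4 - 1638 = -1642)
I(L) = L (I(L) = L*1 = L)
Q/I(-140) = -1642/(-140) = -1642*(-1/140) = 821/70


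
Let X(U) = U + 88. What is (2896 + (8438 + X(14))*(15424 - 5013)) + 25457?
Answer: 88938293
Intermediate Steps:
X(U) = 88 + U
(2896 + (8438 + X(14))*(15424 - 5013)) + 25457 = (2896 + (8438 + (88 + 14))*(15424 - 5013)) + 25457 = (2896 + (8438 + 102)*10411) + 25457 = (2896 + 8540*10411) + 25457 = (2896 + 88909940) + 25457 = 88912836 + 25457 = 88938293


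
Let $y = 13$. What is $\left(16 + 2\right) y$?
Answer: $234$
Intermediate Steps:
$\left(16 + 2\right) y = \left(16 + 2\right) 13 = 18 \cdot 13 = 234$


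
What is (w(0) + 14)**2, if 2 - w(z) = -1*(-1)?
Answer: 225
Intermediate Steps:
w(z) = 1 (w(z) = 2 - (-1)*(-1) = 2 - 1*1 = 2 - 1 = 1)
(w(0) + 14)**2 = (1 + 14)**2 = 15**2 = 225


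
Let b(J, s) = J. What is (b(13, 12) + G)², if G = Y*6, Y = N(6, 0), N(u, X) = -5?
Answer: 289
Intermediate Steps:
Y = -5
G = -30 (G = -5*6 = -30)
(b(13, 12) + G)² = (13 - 30)² = (-17)² = 289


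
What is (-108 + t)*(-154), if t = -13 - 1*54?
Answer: 26950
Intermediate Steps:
t = -67 (t = -13 - 54 = -67)
(-108 + t)*(-154) = (-108 - 67)*(-154) = -175*(-154) = 26950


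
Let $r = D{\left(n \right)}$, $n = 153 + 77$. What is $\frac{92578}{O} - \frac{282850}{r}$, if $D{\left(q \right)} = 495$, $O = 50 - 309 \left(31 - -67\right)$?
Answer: $- \frac{859694731}{1496484} \approx -574.48$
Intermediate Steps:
$O = -30232$ ($O = 50 - 309 \left(31 + 67\right) = 50 - 30282 = -30232$)
$n = 230$
$r = 495$
$\frac{92578}{O} - \frac{282850}{r} = \frac{92578}{-30232} - \frac{282850}{495} = 92578 \left(- \frac{1}{30232}\right) - \frac{56570}{99} = - \frac{46289}{15116} - \frac{56570}{99} = - \frac{859694731}{1496484}$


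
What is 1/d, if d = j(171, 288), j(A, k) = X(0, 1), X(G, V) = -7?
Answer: -⅐ ≈ -0.14286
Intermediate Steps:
j(A, k) = -7
d = -7
1/d = 1/(-7) = -⅐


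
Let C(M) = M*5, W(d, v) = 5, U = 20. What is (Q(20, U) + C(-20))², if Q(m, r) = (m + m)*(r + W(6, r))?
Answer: 810000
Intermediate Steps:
Q(m, r) = 2*m*(5 + r) (Q(m, r) = (m + m)*(r + 5) = (2*m)*(5 + r) = 2*m*(5 + r))
C(M) = 5*M
(Q(20, U) + C(-20))² = (2*20*(5 + 20) + 5*(-20))² = (2*20*25 - 100)² = (1000 - 100)² = 900² = 810000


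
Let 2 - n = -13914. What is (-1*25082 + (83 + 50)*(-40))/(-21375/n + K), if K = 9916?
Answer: -423074232/137969681 ≈ -3.0664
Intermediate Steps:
n = 13916 (n = 2 - 1*(-13914) = 2 + 13914 = 13916)
(-1*25082 + (83 + 50)*(-40))/(-21375/n + K) = (-1*25082 + (83 + 50)*(-40))/(-21375/13916 + 9916) = (-25082 + 133*(-40))/(-21375*1/13916 + 9916) = (-25082 - 5320)/(-21375/13916 + 9916) = -30402/137969681/13916 = -30402*13916/137969681 = -423074232/137969681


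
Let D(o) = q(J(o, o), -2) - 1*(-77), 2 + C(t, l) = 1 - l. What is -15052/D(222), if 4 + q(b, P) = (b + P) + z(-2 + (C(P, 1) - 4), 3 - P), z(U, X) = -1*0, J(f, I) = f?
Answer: -15052/293 ≈ -51.372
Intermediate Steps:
C(t, l) = -1 - l (C(t, l) = -2 + (1 - l) = -1 - l)
z(U, X) = 0
q(b, P) = -4 + P + b (q(b, P) = -4 + ((b + P) + 0) = -4 + ((P + b) + 0) = -4 + (P + b) = -4 + P + b)
D(o) = 71 + o (D(o) = (-4 - 2 + o) - 1*(-77) = (-6 + o) + 77 = 71 + o)
-15052/D(222) = -15052/(71 + 222) = -15052/293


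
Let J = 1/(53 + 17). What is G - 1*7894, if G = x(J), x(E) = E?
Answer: -552579/70 ≈ -7894.0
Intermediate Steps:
J = 1/70 ≈ 0.014286
G = 1/70 ≈ 0.014286
G - 1*7894 = 1/70 - 1*7894 = 1/70 - 7894 = -552579/70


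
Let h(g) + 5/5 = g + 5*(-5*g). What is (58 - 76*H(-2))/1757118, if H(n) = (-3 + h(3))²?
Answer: -73153/292853 ≈ -0.24979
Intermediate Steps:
h(g) = -1 - 24*g (h(g) = -1 + (g + 5*(-5*g)) = -1 + (g - 25*g) = -1 - 24*g)
H(n) = 5776 (H(n) = (-3 + (-1 - 24*3))² = (-3 + (-1 - 72))² = (-3 - 73)² = (-76)² = 5776)
(58 - 76*H(-2))/1757118 = (58 - 76*5776)/1757118 = (58 - 438976)*(1/1757118) = -438918*1/1757118 = -73153/292853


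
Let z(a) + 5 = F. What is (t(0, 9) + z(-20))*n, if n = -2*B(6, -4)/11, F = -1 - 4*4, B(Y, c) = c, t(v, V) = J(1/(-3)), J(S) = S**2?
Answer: -1576/99 ≈ -15.919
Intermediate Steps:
t(v, V) = 1/9 (t(v, V) = (1/(-3))**2 = (-1/3)**2 = 1/9)
F = -17 (F = -1 - 16 = -17)
z(a) = -22 (z(a) = -5 - 17 = -22)
n = 8/11 (n = -(-8)/11 = -2*(-4/11) = 8/11 ≈ 0.72727)
(t(0, 9) + z(-20))*n = (1/9 - 22)*(8/11) = -197/9*8/11 = -1576/99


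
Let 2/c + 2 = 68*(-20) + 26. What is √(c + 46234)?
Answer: √5157679937/334 ≈ 215.02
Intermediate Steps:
c = -1/668 (c = 2/(-2 + (68*(-20) + 26)) = 2/(-2 + (-1360 + 26)) = 2/(-2 - 1334) = 2/(-1336) = 2*(-1/1336) = -1/668 ≈ -0.0014970)
√(c + 46234) = √(-1/668 + 46234) = √(30884311/668) = √5157679937/334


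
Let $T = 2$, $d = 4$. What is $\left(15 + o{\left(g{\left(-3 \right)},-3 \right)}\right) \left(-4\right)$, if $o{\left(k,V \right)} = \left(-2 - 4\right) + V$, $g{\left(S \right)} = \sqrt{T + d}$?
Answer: $-24$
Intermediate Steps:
$g{\left(S \right)} = \sqrt{6}$ ($g{\left(S \right)} = \sqrt{2 + 4} = \sqrt{6}$)
$o{\left(k,V \right)} = -6 + V$
$\left(15 + o{\left(g{\left(-3 \right)},-3 \right)}\right) \left(-4\right) = \left(15 - 9\right) \left(-4\right) = 6 \left(-4\right) = -24$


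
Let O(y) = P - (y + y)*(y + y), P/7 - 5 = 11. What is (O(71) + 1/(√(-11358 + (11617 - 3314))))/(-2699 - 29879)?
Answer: 10026/16289 + I*√3055/99525790 ≈ 0.61551 + 5.5535e-7*I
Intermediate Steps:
P = 112 (P = 35 + 7*11 = 35 + 77 = 112)
O(y) = 112 - 4*y² (O(y) = 112 - (y + y)*(y + y) = 112 - 2*y*2*y = 112 - 4*y²)
(O(71) + 1/(√(-11358 + (11617 - 3314))))/(-2699 - 29879) = ((112 - 4*71²) + 1/(√(-11358 + (11617 - 3314))))/(-2699 - 29879) = ((112 - 4*5041) + 1/(√(-11358 + 8303)))/(-32578) = ((112 - 20164) + 1/(√(-3055)))*(-1/32578) = (-20052 + 1/(I*√3055))*(-1/32578) = (-20052 - I*√3055/3055)*(-1/32578) = 10026/16289 + I*√3055/99525790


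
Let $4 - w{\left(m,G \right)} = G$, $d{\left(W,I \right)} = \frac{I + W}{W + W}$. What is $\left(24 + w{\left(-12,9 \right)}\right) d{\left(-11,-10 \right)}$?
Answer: $\frac{399}{22} \approx 18.136$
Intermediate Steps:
$d{\left(W,I \right)} = \frac{I + W}{2 W}$
$w{\left(m,G \right)} = 4 - G$
$\left(24 + w{\left(-12,9 \right)}\right) d{\left(-11,-10 \right)} = \left(24 + \left(4 - 9\right)\right) \frac{-10 - 11}{2 \left(-11\right)} = \left(24 + \left(4 - 9\right)\right) \frac{1}{2} \left(- \frac{1}{11}\right) \left(-21\right) = \left(24 - 5\right) \frac{21}{22} = 19 \cdot \frac{21}{22} = \frac{399}{22}$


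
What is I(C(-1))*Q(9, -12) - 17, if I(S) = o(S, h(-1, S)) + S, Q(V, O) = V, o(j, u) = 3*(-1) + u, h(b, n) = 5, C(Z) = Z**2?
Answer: 10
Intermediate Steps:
o(j, u) = -3 + u
I(S) = 2 + S (I(S) = (-3 + 5) + S = 2 + S)
I(C(-1))*Q(9, -12) - 17 = (2 + (-1)**2)*9 - 17 = (2 + 1)*9 - 17 = 3*9 - 17 = 27 - 17 = 10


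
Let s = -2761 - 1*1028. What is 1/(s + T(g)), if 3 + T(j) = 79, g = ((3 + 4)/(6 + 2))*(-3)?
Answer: -1/3713 ≈ -0.00026932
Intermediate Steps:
g = -21/8 (g = (7/8)*(-3) = -21/8 ≈ -2.6250)
T(j) = 76 (T(j) = -3 + 79 = 76)
s = -3789 (s = -2761 - 1028 = -3789)
1/(s + T(g)) = 1/(-3789 + 76) = 1/(-3713) = -1/3713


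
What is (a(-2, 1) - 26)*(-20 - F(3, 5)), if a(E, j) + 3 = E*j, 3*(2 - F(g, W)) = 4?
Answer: 1922/3 ≈ 640.67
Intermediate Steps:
F(g, W) = ⅔ (F(g, W) = 2 - ⅓*4 = 2 - 4/3 = ⅔)
a(E, j) = -3 + E*j
(a(-2, 1) - 26)*(-20 - F(3, 5)) = ((-3 - 2*1) - 26)*(-20 - 1*⅔) = ((-3 - 2) - 26)*(-20 - ⅔) = (-5 - 26)*(-62/3) = -31*(-62/3) = 1922/3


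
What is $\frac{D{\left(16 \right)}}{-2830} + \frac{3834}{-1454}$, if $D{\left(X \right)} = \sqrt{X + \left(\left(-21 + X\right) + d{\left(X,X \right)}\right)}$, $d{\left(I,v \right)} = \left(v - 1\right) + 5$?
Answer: $- \frac{1917}{727} - \frac{\sqrt{31}}{2830} \approx -2.6388$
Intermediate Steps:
$d{\left(I,v \right)} = 4 + v$ ($d{\left(I,v \right)} = \left(-1 + v\right) + 5 = 4 + v$)
$D{\left(X \right)} = \sqrt{-17 + 3 X}$ ($D{\left(X \right)} = \sqrt{X + \left(\left(-21 + X\right) + \left(4 + X\right)\right)} = \sqrt{X + \left(-17 + 2 X\right)} = \sqrt{-17 + 3 X}$)
$\frac{D{\left(16 \right)}}{-2830} + \frac{3834}{-1454} = \frac{\sqrt{-17 + 3 \cdot 16}}{-2830} + \frac{3834}{-1454} = \sqrt{-17 + 48} \left(- \frac{1}{2830}\right) + 3834 \left(- \frac{1}{1454}\right) = \sqrt{31} \left(- \frac{1}{2830}\right) - \frac{1917}{727} = - \frac{\sqrt{31}}{2830} - \frac{1917}{727} = - \frac{1917}{727} - \frac{\sqrt{31}}{2830}$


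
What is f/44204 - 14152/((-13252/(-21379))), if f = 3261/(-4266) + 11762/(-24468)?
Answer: -4847229840903373567/212309698032108 ≈ -22831.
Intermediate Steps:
f = -1805095/1449729 (f = 3261*(-1/4266) + 11762*(-1/24468) = -1087/1422 - 5881/12234 = -1805095/1449729 ≈ -1.2451)
f/44204 - 14152/((-13252/(-21379))) = -1805095/1449729/44204 - 14152/((-13252/(-21379))) = -1805095/1449729*1/44204 - 14152/((-13252*(-1/21379))) = -1805095/64083820716 - 14152/13252/21379 = -1805095/64083820716 - 14152*21379/13252 = -1805095/64083820716 - 75638902/3313 = -4847229840903373567/212309698032108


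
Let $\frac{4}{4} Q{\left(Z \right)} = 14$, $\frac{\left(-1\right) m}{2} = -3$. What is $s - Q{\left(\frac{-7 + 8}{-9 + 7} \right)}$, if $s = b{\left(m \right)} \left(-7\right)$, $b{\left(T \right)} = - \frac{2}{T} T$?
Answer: $0$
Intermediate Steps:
$m = 6$ ($m = \left(-2\right) \left(-3\right) = 6$)
$Q{\left(Z \right)} = 14$
$b{\left(T \right)} = -2$
$s = 14$ ($s = \left(-2\right) \left(-7\right) = 14$)
$s - Q{\left(\frac{-7 + 8}{-9 + 7} \right)} = 14 - 14 = 0$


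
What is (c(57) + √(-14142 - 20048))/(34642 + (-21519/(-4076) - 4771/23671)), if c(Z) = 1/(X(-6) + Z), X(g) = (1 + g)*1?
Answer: 24120749/43457100402105 + 96482996*I*√34190/3342853877085 ≈ 5.5505e-7 + 0.0053368*I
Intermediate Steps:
X(g) = 1 + g
c(Z) = 1/(-5 + Z) (c(Z) = 1/((1 - 6) + Z) = 1/(-5 + Z))
(c(57) + √(-14142 - 20048))/(34642 + (-21519/(-4076) - 4771/23671)) = (1/(-5 + 57) + √(-14142 - 20048))/(34642 + (-21519/(-4076) - 4771/23671)) = (1/52 + √(-34190))/(34642 + (-21519*(-1/4076) - 4771*1/23671)) = (1/52 + I*√34190)/(34642 + (21519/4076 - 4771/23671)) = (1/52 + I*√34190)/(34642 + 489929653/96482996) = (1/52 + I*√34190)/(3342853877085/96482996) = (1/52 + I*√34190)*(96482996/3342853877085) = 24120749/43457100402105 + 96482996*I*√34190/3342853877085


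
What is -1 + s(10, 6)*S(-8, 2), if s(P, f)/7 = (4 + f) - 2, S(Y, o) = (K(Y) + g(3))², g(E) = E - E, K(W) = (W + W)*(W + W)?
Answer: 3670015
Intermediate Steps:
K(W) = 4*W² (K(W) = (2*W)*(2*W) = 4*W²)
g(E) = 0
S(Y, o) = 16*Y⁴ (S(Y, o) = (4*Y² + 0)² = (4*Y²)² = 16*Y⁴)
s(P, f) = 14 + 7*f (s(P, f) = 7*((4 + f) - 2) = 7*(2 + f) = 14 + 7*f)
-1 + s(10, 6)*S(-8, 2) = -1 + (14 + 7*6)*(16*(-8)⁴) = -1 + (14 + 42)*(16*4096) = -1 + 56*65536 = -1 + 3670016 = 3670015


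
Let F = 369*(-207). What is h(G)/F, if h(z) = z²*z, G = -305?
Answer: 28372625/76383 ≈ 371.45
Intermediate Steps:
F = -76383
h(z) = z³
h(G)/F = (-305)³/(-76383) = -28372625*(-1/76383) = 28372625/76383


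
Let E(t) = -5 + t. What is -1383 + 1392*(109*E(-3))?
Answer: -1215207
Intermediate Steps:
-1383 + 1392*(109*E(-3)) = -1383 + 1392*(109*(-5 - 3)) = -1383 + 1392*(109*(-8)) = -1383 + 1392*(-872) = -1383 - 1213824 = -1215207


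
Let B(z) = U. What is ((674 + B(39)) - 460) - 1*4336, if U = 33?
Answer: -4089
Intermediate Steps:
B(z) = 33
((674 + B(39)) - 460) - 1*4336 = ((674 + 33) - 460) - 1*4336 = (707 - 460) - 4336 = 247 - 4336 = -4089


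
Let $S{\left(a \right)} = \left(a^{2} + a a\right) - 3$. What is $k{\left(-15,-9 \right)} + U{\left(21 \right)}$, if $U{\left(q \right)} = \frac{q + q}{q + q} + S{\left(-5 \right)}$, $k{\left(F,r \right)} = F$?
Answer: $33$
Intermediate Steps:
$S{\left(a \right)} = -3 + 2 a^{2}$ ($S{\left(a \right)} = \left(a^{2} + a^{2}\right) - 3 = 2 a^{2} - 3 = -3 + 2 a^{2}$)
$U{\left(q \right)} = 48$ ($U{\left(q \right)} = \frac{q + q}{q + q} - \left(3 - 2 \left(-5\right)^{2}\right) = \frac{2 q}{2 q} + \left(-3 + 2 \cdot 25\right) = 2 q \frac{1}{2 q} + \left(-3 + 50\right) = 1 + 47 = 48$)
$k{\left(-15,-9 \right)} + U{\left(21 \right)} = -15 + 48 = 33$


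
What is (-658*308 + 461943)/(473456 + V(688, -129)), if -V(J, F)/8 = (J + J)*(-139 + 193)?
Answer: -259279/120976 ≈ -2.1432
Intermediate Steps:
V(J, F) = -864*J (V(J, F) = -8*(J + J)*(-139 + 193) = -8*2*J*54 = -864*J)
(-658*308 + 461943)/(473456 + V(688, -129)) = (-658*308 + 461943)/(473456 - 864*688) = (-202664 + 461943)/(473456 - 594432) = 259279/(-120976) = 259279*(-1/120976) = -259279/120976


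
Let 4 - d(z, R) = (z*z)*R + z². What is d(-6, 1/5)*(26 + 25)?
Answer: -9996/5 ≈ -1999.2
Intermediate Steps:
d(z, R) = 4 - z² - R*z² (d(z, R) = 4 - ((z*z)*R + z²) = 4 - (z²*R + z²) = 4 - (R*z² + z²) = 4 - (z² + R*z²) = 4 + (-z² - R*z²) = 4 - z² - R*z²)
d(-6, 1/5)*(26 + 25) = (4 - 1*(-6)² - 1*1/5*(-6)²)*(26 + 25) = (4 - 1*36 - 1*1*(⅕)*36)*51 = (4 - 36 - 1*⅕*36)*51 = (4 - 36 - 36/5)*51 = -196/5*51 = -9996/5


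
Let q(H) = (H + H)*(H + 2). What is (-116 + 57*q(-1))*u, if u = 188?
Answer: -43240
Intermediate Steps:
q(H) = 2*H*(2 + H) (q(H) = (2*H)*(2 + H) = 2*H*(2 + H))
(-116 + 57*q(-1))*u = (-116 + 57*(2*(-1)*(2 - 1)))*188 = (-116 + 57*(2*(-1)*1))*188 = (-116 + 57*(-2))*188 = (-116 - 114)*188 = -230*188 = -43240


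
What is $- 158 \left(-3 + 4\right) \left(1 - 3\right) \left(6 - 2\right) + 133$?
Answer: $1397$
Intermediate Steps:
$- 158 \left(-3 + 4\right) \left(1 - 3\right) \left(6 - 2\right) + 133 = - 158 \cdot 1 \left(-2\right) 4 + 133 = - 158 \left(\left(-2\right) 4\right) + 133 = \left(-158\right) \left(-8\right) + 133 = 1264 + 133 = 1397$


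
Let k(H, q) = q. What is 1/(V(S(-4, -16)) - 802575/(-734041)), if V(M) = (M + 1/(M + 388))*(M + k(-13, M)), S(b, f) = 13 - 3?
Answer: 146074159/29381884635 ≈ 0.0049716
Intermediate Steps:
S(b, f) = 10
V(M) = 2*M*(M + 1/(388 + M)) (V(M) = (M + 1/(M + 388))*(M + M) = (M + 1/(388 + M))*(2*M) = 2*M*(M + 1/(388 + M)))
1/(V(S(-4, -16)) - 802575/(-734041)) = 1/(2*10*(1 + 10² + 388*10)/(388 + 10) - 802575/(-734041)) = 1/(2*10*(1 + 100 + 3880)/398 - 802575*(-1/734041)) = 1/(2*10*(1/398)*3981 + 802575/734041) = 1/(39810/199 + 802575/734041) = 1/(29381884635/146074159) = 146074159/29381884635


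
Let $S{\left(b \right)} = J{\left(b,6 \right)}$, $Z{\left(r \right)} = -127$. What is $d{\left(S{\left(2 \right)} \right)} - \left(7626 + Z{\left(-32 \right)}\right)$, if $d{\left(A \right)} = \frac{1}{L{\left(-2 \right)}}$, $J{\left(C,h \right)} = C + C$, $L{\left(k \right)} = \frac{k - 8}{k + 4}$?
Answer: $- \frac{37496}{5} \approx -7499.2$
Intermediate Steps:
$L{\left(k \right)} = \frac{-8 + k}{4 + k}$
$J{\left(C,h \right)} = 2 C$
$S{\left(b \right)} = 2 b$
$d{\left(A \right)} = - \frac{1}{5}$ ($d{\left(A \right)} = \frac{1}{\frac{1}{4 - 2} \left(-8 - 2\right)} = \frac{1}{\frac{1}{2} \left(-10\right)} = \frac{1}{-5} = - \frac{1}{5}$)
$d{\left(S{\left(2 \right)} \right)} - \left(7626 + Z{\left(-32 \right)}\right) = - \frac{1}{5} - \left(7626 - 127\right) = - \frac{1}{5} - 7499 = - \frac{37496}{5}$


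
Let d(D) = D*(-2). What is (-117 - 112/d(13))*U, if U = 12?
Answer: -17580/13 ≈ -1352.3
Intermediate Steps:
d(D) = -2*D
(-117 - 112/d(13))*U = (-117 - 112/((-2*13)))*12 = (-117 - 112/(-26))*12 = (-117 - 112*(-1/26))*12 = (-117 + 56/13)*12 = -1465/13*12 = -17580/13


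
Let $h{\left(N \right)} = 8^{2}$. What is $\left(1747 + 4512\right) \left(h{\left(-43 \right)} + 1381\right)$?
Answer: $9044255$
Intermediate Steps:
$h{\left(N \right)} = 64$
$\left(1747 + 4512\right) \left(h{\left(-43 \right)} + 1381\right) = \left(1747 + 4512\right) \left(64 + 1381\right) = 6259 \cdot 1445 = 9044255$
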